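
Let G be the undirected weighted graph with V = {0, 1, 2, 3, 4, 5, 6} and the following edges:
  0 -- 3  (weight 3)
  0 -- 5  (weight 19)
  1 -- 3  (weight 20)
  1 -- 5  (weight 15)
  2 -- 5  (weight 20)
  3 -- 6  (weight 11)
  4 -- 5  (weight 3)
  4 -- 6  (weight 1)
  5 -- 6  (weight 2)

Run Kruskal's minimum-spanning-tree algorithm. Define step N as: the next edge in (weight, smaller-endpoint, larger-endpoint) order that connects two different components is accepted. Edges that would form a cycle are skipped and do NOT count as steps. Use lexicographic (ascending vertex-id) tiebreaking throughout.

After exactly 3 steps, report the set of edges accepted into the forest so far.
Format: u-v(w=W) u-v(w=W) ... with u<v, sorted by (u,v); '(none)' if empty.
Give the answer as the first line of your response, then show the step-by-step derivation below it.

0-3(w=3) 4-6(w=1) 5-6(w=2)

step 1: add edge 4-6 (w=1); MST = {4-6(w=1)}
step 2: add edge 5-6 (w=2); MST = {4-6(w=1) 5-6(w=2)}
step 3: add edge 0-3 (w=3); MST = {0-3(w=3) 4-6(w=1) 5-6(w=2)}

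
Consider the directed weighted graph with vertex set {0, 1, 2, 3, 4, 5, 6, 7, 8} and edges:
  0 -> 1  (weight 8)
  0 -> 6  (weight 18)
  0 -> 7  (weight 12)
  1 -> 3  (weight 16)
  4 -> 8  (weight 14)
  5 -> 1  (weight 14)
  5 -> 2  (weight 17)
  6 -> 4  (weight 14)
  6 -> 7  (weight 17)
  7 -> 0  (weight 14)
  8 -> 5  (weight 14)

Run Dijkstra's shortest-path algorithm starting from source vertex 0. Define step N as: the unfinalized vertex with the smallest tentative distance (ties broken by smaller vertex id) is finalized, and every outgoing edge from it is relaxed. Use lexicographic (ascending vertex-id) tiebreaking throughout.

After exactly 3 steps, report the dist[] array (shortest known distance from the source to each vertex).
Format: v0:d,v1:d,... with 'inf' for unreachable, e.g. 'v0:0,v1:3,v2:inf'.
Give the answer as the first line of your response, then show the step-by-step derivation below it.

v0:0,v1:8,v2:inf,v3:24,v4:inf,v5:inf,v6:18,v7:12,v8:inf

step 1: dist = v0:0,v1:8,v2:inf,v3:inf,v4:inf,v5:inf,v6:18,v7:12,v8:inf
step 2: dist = v0:0,v1:8,v2:inf,v3:24,v4:inf,v5:inf,v6:18,v7:12,v8:inf
step 3: dist = v0:0,v1:8,v2:inf,v3:24,v4:inf,v5:inf,v6:18,v7:12,v8:inf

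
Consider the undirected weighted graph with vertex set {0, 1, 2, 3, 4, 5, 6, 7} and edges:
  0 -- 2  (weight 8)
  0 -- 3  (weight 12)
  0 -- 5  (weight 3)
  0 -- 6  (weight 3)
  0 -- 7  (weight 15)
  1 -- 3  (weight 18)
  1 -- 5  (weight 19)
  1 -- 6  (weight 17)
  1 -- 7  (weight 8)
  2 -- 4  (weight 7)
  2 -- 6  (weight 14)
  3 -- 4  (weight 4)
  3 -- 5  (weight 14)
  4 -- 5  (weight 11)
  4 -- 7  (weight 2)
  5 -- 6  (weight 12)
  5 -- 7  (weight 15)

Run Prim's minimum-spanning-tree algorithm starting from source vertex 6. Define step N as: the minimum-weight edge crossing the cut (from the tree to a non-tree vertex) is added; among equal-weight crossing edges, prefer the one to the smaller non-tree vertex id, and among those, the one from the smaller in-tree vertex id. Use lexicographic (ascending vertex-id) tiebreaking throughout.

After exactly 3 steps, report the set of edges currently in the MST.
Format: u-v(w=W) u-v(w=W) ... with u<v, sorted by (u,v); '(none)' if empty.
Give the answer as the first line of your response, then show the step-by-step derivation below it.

0-2(w=8) 0-5(w=3) 0-6(w=3)

step 1: add edge 0-6 (w=3); MST = {0-6(w=3)}
step 2: add edge 0-5 (w=3); MST = {0-5(w=3) 0-6(w=3)}
step 3: add edge 0-2 (w=8); MST = {0-2(w=8) 0-5(w=3) 0-6(w=3)}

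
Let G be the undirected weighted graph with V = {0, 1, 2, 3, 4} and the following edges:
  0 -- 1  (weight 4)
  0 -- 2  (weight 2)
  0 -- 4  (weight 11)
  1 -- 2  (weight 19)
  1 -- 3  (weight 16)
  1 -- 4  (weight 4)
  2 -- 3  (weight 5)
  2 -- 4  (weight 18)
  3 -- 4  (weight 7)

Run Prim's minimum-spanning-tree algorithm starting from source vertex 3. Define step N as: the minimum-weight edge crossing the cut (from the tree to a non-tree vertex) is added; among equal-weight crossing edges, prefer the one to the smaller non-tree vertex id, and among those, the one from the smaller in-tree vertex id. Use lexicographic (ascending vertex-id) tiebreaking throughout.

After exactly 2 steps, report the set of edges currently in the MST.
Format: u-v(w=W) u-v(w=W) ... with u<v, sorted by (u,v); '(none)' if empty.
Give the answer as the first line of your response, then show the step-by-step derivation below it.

0-2(w=2) 2-3(w=5)

step 1: add edge 2-3 (w=5); MST = {2-3(w=5)}
step 2: add edge 0-2 (w=2); MST = {0-2(w=2) 2-3(w=5)}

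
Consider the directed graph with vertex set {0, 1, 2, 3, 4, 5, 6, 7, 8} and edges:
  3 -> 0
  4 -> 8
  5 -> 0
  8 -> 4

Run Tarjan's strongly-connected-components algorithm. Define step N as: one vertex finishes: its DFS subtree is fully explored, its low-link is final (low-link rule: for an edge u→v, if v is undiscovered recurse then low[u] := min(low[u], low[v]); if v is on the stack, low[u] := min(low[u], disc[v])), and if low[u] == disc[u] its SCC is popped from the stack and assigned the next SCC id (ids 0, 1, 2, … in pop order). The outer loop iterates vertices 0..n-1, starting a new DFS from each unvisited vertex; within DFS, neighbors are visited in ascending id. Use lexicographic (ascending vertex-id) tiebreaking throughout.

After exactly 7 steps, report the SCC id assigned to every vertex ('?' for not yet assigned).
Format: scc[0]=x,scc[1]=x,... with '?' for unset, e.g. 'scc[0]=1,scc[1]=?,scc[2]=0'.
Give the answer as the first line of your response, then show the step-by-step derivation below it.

scc[0]=0,scc[1]=1,scc[2]=2,scc[3]=3,scc[4]=4,scc[5]=5,scc[6]=?,scc[7]=?,scc[8]=4

step 1: low=(low[0]=0,low[1]=?,low[2]=?,low[3]=?,low[4]=?,low[5]=?,low[6]=?,low[7]=?,low[8]=?); scc=(scc[0]=0,scc[1]=?,scc[2]=?,scc[3]=?,scc[4]=?,scc[5]=?,scc[6]=?,scc[7]=?,scc[8]=?)
step 2: low=(low[0]=0,low[1]=1,low[2]=?,low[3]=?,low[4]=?,low[5]=?,low[6]=?,low[7]=?,low[8]=?); scc=(scc[0]=0,scc[1]=1,scc[2]=?,scc[3]=?,scc[4]=?,scc[5]=?,scc[6]=?,scc[7]=?,scc[8]=?)
step 3: low=(low[0]=0,low[1]=1,low[2]=2,low[3]=?,low[4]=?,low[5]=?,low[6]=?,low[7]=?,low[8]=?); scc=(scc[0]=0,scc[1]=1,scc[2]=2,scc[3]=?,scc[4]=?,scc[5]=?,scc[6]=?,scc[7]=?,scc[8]=?)
step 4: low=(low[0]=0,low[1]=1,low[2]=2,low[3]=3,low[4]=?,low[5]=?,low[6]=?,low[7]=?,low[8]=?); scc=(scc[0]=0,scc[1]=1,scc[2]=2,scc[3]=3,scc[4]=?,scc[5]=?,scc[6]=?,scc[7]=?,scc[8]=?)
step 5: low=(low[0]=0,low[1]=1,low[2]=2,low[3]=3,low[4]=4,low[5]=?,low[6]=?,low[7]=?,low[8]=4); scc=(scc[0]=0,scc[1]=1,scc[2]=2,scc[3]=3,scc[4]=?,scc[5]=?,scc[6]=?,scc[7]=?,scc[8]=?)
step 6: low=(low[0]=0,low[1]=1,low[2]=2,low[3]=3,low[4]=4,low[5]=?,low[6]=?,low[7]=?,low[8]=4); scc=(scc[0]=0,scc[1]=1,scc[2]=2,scc[3]=3,scc[4]=4,scc[5]=?,scc[6]=?,scc[7]=?,scc[8]=4)
step 7: low=(low[0]=0,low[1]=1,low[2]=2,low[3]=3,low[4]=4,low[5]=6,low[6]=?,low[7]=?,low[8]=4); scc=(scc[0]=0,scc[1]=1,scc[2]=2,scc[3]=3,scc[4]=4,scc[5]=5,scc[6]=?,scc[7]=?,scc[8]=4)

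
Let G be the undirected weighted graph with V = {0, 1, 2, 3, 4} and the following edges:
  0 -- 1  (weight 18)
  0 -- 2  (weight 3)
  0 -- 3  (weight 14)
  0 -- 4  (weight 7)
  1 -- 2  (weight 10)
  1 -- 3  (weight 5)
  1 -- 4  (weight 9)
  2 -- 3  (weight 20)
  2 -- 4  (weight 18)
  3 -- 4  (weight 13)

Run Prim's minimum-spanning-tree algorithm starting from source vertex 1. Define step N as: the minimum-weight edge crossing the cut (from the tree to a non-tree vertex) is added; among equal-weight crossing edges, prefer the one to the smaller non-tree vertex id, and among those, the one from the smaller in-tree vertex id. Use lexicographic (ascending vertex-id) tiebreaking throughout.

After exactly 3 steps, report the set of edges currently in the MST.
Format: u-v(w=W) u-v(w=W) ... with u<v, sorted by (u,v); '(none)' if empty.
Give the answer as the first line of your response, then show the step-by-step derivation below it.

0-4(w=7) 1-3(w=5) 1-4(w=9)

step 1: add edge 1-3 (w=5); MST = {1-3(w=5)}
step 2: add edge 1-4 (w=9); MST = {1-3(w=5) 1-4(w=9)}
step 3: add edge 0-4 (w=7); MST = {0-4(w=7) 1-3(w=5) 1-4(w=9)}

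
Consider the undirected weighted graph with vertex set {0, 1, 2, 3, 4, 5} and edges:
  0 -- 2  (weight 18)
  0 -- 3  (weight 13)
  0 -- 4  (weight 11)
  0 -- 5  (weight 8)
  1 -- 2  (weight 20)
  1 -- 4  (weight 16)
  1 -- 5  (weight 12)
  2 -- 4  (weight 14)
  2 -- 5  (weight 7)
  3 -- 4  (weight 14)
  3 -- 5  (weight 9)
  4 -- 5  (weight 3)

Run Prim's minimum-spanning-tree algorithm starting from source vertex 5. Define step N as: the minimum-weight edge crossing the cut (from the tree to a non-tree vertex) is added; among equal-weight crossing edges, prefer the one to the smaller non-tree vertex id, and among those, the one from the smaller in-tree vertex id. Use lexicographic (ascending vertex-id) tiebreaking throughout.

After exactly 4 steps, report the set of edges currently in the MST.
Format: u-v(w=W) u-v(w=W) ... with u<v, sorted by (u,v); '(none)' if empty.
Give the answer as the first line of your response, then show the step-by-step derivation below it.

0-5(w=8) 2-5(w=7) 3-5(w=9) 4-5(w=3)

step 1: add edge 4-5 (w=3); MST = {4-5(w=3)}
step 2: add edge 2-5 (w=7); MST = {2-5(w=7) 4-5(w=3)}
step 3: add edge 0-5 (w=8); MST = {0-5(w=8) 2-5(w=7) 4-5(w=3)}
step 4: add edge 3-5 (w=9); MST = {0-5(w=8) 2-5(w=7) 3-5(w=9) 4-5(w=3)}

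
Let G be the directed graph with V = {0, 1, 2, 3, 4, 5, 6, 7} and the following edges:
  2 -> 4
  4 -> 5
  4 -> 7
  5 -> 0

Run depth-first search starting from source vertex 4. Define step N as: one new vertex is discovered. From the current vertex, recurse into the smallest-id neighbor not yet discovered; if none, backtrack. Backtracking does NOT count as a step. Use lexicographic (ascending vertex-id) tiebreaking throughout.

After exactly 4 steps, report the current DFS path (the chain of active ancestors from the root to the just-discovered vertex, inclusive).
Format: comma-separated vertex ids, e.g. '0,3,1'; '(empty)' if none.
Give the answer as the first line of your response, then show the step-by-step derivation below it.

4,7

step 1: discover 4; path=4; order=4
step 2: discover 5; path=4>5; order=4,5
step 3: discover 0; path=4>5>0; order=4,5,0
step 4: discover 7; path=4>7; order=4,5,0,7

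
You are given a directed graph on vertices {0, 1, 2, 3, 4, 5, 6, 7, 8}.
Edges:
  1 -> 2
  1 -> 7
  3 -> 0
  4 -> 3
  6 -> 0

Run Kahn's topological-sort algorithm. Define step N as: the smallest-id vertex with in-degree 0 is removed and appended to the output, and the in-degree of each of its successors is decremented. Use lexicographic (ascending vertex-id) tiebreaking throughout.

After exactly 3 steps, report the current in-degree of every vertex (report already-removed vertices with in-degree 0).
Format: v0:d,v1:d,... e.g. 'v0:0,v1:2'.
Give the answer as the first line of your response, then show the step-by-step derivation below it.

v0:2,v1:0,v2:0,v3:0,v4:0,v5:0,v6:0,v7:0,v8:0

step 1: output 1; order=[1]; indeg=(2,0,0,1,0,0,0,0,0)
step 2: output 2; order=[1,2]; indeg=(2,0,0,1,0,0,0,0,0)
step 3: output 4; order=[1,2,4]; indeg=(2,0,0,0,0,0,0,0,0)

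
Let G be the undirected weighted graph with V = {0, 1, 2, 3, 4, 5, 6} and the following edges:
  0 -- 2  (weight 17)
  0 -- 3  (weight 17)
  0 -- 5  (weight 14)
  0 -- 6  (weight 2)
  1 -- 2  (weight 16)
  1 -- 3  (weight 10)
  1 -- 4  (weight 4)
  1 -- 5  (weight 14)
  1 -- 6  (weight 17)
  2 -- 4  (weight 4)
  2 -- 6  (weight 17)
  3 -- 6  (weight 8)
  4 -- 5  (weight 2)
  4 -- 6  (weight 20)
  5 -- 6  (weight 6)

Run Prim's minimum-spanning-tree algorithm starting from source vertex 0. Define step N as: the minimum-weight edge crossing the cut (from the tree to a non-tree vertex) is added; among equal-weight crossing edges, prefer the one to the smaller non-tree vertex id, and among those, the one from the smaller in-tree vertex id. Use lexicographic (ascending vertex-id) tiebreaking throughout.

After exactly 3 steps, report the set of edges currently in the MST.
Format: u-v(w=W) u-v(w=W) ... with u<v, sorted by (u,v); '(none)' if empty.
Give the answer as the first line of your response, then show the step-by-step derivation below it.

0-6(w=2) 4-5(w=2) 5-6(w=6)

step 1: add edge 0-6 (w=2); MST = {0-6(w=2)}
step 2: add edge 5-6 (w=6); MST = {0-6(w=2) 5-6(w=6)}
step 3: add edge 4-5 (w=2); MST = {0-6(w=2) 4-5(w=2) 5-6(w=6)}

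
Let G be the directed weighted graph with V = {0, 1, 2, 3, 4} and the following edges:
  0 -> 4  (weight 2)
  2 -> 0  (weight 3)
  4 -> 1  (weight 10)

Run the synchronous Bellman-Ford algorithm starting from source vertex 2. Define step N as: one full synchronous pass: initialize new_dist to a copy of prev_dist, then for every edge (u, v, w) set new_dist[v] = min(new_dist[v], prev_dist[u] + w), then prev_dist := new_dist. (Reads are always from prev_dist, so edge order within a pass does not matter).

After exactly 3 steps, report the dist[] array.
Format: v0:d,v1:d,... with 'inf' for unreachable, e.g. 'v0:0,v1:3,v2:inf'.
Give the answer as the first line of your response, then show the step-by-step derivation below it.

v0:3,v1:15,v2:0,v3:inf,v4:5

step 1: dist = v0:3,v1:inf,v2:0,v3:inf,v4:inf
step 2: dist = v0:3,v1:inf,v2:0,v3:inf,v4:5
step 3: dist = v0:3,v1:15,v2:0,v3:inf,v4:5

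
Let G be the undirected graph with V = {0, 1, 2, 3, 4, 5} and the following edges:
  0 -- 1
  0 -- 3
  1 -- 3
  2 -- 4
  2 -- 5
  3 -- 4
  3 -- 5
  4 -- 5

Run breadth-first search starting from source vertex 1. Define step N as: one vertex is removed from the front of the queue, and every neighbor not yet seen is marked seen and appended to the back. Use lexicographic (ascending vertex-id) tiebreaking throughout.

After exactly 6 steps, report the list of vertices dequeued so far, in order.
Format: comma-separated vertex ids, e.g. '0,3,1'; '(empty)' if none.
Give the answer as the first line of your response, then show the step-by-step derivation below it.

1,0,3,4,5,2

step 1: dequeue 1; queue=[0,3]; order=1
step 2: dequeue 0; queue=[3]; order=1,0
step 3: dequeue 3; queue=[4,5]; order=1,0,3
step 4: dequeue 4; queue=[5,2]; order=1,0,3,4
step 5: dequeue 5; queue=[2]; order=1,0,3,4,5
step 6: dequeue 2; queue=[(empty)]; order=1,0,3,4,5,2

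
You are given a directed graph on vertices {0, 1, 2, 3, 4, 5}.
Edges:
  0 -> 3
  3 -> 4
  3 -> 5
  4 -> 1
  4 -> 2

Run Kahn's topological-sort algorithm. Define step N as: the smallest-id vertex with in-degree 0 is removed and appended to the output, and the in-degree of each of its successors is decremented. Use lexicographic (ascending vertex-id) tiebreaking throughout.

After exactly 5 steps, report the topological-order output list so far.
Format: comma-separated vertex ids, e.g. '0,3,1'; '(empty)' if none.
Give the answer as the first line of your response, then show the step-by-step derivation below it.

0,3,4,1,2

step 1: output 0; order=[0]; indeg=(0,1,1,0,1,1)
step 2: output 3; order=[0,3]; indeg=(0,1,1,0,0,0)
step 3: output 4; order=[0,3,4]; indeg=(0,0,0,0,0,0)
step 4: output 1; order=[0,3,4,1]; indeg=(0,0,0,0,0,0)
step 5: output 2; order=[0,3,4,1,2]; indeg=(0,0,0,0,0,0)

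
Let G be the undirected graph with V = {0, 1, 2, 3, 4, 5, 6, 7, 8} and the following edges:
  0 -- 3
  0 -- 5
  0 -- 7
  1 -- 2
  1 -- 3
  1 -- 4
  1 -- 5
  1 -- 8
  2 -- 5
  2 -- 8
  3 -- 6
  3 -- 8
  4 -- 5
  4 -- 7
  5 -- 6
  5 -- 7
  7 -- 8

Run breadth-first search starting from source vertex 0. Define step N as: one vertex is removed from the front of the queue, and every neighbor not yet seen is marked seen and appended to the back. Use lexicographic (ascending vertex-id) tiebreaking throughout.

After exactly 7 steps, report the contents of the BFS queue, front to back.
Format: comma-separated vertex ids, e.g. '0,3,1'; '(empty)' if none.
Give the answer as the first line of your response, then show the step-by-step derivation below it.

2,4

step 1: dequeue 0; queue=[3,5,7]; order=0
step 2: dequeue 3; queue=[5,7,1,6,8]; order=0,3
step 3: dequeue 5; queue=[7,1,6,8,2,4]; order=0,3,5
step 4: dequeue 7; queue=[1,6,8,2,4]; order=0,3,5,7
step 5: dequeue 1; queue=[6,8,2,4]; order=0,3,5,7,1
step 6: dequeue 6; queue=[8,2,4]; order=0,3,5,7,1,6
step 7: dequeue 8; queue=[2,4]; order=0,3,5,7,1,6,8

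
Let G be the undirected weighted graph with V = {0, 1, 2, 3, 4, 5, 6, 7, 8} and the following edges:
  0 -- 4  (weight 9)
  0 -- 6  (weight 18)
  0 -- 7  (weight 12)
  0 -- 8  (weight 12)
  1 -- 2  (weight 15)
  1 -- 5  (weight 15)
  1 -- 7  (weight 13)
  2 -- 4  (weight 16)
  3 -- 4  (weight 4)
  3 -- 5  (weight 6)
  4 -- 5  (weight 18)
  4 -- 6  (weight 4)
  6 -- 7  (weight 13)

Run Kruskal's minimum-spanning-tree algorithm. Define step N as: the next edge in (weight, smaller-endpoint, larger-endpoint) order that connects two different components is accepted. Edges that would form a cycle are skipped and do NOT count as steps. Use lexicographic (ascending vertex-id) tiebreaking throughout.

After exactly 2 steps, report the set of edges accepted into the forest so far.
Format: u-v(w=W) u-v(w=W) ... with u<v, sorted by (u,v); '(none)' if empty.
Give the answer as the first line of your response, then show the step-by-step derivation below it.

3-4(w=4) 4-6(w=4)

step 1: add edge 3-4 (w=4); MST = {3-4(w=4)}
step 2: add edge 4-6 (w=4); MST = {3-4(w=4) 4-6(w=4)}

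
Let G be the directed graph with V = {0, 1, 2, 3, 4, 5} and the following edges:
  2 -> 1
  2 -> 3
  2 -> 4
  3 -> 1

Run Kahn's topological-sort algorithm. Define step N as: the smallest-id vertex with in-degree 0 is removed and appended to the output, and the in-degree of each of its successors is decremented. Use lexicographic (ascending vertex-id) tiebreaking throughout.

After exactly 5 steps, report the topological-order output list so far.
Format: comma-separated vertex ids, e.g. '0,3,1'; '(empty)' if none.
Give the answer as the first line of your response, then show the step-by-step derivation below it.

0,2,3,1,4

step 1: output 0; order=[0]; indeg=(0,2,0,1,1,0)
step 2: output 2; order=[0,2]; indeg=(0,1,0,0,0,0)
step 3: output 3; order=[0,2,3]; indeg=(0,0,0,0,0,0)
step 4: output 1; order=[0,2,3,1]; indeg=(0,0,0,0,0,0)
step 5: output 4; order=[0,2,3,1,4]; indeg=(0,0,0,0,0,0)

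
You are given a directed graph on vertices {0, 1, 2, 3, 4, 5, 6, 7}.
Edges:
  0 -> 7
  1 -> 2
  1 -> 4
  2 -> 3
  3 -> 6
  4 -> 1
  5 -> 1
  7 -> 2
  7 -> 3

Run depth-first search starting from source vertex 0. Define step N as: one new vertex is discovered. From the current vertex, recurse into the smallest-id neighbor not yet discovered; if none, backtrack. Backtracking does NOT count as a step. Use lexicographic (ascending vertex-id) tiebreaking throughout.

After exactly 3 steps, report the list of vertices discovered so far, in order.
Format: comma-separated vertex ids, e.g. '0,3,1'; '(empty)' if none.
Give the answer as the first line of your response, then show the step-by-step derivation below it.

0,7,2

step 1: discover 0; path=0; order=0
step 2: discover 7; path=0>7; order=0,7
step 3: discover 2; path=0>7>2; order=0,7,2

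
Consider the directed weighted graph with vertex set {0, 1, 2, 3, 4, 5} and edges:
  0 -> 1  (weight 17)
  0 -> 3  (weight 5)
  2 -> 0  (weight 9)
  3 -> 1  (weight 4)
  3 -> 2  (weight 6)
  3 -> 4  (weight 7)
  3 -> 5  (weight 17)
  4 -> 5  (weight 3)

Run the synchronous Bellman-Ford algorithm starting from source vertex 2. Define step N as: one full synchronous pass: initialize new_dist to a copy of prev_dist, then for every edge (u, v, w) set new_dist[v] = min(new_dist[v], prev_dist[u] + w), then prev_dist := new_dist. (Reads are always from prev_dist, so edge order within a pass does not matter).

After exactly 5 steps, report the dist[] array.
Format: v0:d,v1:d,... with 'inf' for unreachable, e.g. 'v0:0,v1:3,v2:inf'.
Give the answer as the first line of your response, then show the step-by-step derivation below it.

v0:9,v1:18,v2:0,v3:14,v4:21,v5:24

step 1: dist = v0:9,v1:inf,v2:0,v3:inf,v4:inf,v5:inf
step 2: dist = v0:9,v1:26,v2:0,v3:14,v4:inf,v5:inf
step 3: dist = v0:9,v1:18,v2:0,v3:14,v4:21,v5:31
step 4: dist = v0:9,v1:18,v2:0,v3:14,v4:21,v5:24
step 5: dist = v0:9,v1:18,v2:0,v3:14,v4:21,v5:24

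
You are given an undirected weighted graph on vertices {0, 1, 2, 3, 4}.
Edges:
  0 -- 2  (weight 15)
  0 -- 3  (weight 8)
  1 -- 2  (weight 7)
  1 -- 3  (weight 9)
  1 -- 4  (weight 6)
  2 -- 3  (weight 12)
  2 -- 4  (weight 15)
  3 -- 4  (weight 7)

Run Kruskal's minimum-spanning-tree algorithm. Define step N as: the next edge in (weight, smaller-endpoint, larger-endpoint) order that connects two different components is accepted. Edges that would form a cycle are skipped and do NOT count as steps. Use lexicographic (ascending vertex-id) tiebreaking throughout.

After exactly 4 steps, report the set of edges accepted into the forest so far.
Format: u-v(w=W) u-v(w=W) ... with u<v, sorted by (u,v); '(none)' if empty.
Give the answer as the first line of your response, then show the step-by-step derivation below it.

0-3(w=8) 1-2(w=7) 1-4(w=6) 3-4(w=7)

step 1: add edge 1-4 (w=6); MST = {1-4(w=6)}
step 2: add edge 1-2 (w=7); MST = {1-2(w=7) 1-4(w=6)}
step 3: add edge 3-4 (w=7); MST = {1-2(w=7) 1-4(w=6) 3-4(w=7)}
step 4: add edge 0-3 (w=8); MST = {0-3(w=8) 1-2(w=7) 1-4(w=6) 3-4(w=7)}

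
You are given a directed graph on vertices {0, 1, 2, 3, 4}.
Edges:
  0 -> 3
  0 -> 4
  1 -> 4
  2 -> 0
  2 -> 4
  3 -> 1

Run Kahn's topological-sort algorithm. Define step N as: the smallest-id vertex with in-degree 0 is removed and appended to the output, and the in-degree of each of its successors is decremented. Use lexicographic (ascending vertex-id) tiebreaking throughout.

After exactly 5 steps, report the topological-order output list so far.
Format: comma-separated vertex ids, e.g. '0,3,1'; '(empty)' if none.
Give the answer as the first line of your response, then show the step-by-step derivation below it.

2,0,3,1,4

step 1: output 2; order=[2]; indeg=(0,1,0,1,2)
step 2: output 0; order=[2,0]; indeg=(0,1,0,0,1)
step 3: output 3; order=[2,0,3]; indeg=(0,0,0,0,1)
step 4: output 1; order=[2,0,3,1]; indeg=(0,0,0,0,0)
step 5: output 4; order=[2,0,3,1,4]; indeg=(0,0,0,0,0)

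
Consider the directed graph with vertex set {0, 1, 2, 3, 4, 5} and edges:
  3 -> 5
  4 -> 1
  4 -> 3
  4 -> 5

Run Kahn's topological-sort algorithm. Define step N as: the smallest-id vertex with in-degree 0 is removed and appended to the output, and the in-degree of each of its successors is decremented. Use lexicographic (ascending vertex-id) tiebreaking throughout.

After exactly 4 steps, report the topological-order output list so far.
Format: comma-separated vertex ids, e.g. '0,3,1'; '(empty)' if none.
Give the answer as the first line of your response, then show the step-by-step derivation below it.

0,2,4,1

step 1: output 0; order=[0]; indeg=(0,1,0,1,0,2)
step 2: output 2; order=[0,2]; indeg=(0,1,0,1,0,2)
step 3: output 4; order=[0,2,4]; indeg=(0,0,0,0,0,1)
step 4: output 1; order=[0,2,4,1]; indeg=(0,0,0,0,0,1)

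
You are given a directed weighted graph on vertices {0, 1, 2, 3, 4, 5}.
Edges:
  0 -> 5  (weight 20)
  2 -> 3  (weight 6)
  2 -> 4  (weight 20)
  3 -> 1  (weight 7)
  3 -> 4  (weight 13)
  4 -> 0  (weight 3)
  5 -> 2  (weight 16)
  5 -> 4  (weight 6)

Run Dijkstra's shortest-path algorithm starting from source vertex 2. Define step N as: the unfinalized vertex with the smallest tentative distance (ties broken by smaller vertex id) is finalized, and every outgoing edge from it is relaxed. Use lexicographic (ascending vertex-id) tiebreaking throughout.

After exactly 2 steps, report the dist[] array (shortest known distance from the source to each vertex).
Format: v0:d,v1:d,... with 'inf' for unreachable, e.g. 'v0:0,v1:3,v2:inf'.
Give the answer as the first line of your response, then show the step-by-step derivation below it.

v0:inf,v1:13,v2:0,v3:6,v4:19,v5:inf

step 1: dist = v0:inf,v1:inf,v2:0,v3:6,v4:20,v5:inf
step 2: dist = v0:inf,v1:13,v2:0,v3:6,v4:19,v5:inf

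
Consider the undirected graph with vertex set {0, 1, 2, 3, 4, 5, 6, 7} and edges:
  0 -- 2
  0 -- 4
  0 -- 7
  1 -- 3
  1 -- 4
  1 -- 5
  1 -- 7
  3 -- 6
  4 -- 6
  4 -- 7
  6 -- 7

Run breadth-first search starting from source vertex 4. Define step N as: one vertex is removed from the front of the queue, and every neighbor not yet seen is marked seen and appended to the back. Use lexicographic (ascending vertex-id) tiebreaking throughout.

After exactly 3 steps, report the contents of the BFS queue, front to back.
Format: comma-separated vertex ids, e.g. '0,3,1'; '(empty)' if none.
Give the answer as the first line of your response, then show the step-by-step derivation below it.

6,7,2,3,5

step 1: dequeue 4; queue=[0,1,6,7]; order=4
step 2: dequeue 0; queue=[1,6,7,2]; order=4,0
step 3: dequeue 1; queue=[6,7,2,3,5]; order=4,0,1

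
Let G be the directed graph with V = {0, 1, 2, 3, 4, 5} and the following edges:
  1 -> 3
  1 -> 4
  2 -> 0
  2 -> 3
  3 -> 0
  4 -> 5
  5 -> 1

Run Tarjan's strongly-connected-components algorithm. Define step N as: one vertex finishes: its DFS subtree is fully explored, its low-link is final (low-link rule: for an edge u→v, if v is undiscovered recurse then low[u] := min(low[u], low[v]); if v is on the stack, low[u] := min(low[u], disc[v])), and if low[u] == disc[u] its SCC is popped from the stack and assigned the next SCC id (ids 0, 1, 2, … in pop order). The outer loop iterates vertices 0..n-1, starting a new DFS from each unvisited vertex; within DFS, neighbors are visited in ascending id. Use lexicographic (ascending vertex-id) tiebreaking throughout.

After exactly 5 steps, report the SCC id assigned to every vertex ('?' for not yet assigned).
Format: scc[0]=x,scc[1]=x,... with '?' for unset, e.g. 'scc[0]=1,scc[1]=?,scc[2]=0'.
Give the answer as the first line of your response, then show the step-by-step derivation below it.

scc[0]=0,scc[1]=2,scc[2]=?,scc[3]=1,scc[4]=2,scc[5]=2

step 1: low=(low[0]=0,low[1]=?,low[2]=?,low[3]=?,low[4]=?,low[5]=?); scc=(scc[0]=0,scc[1]=?,scc[2]=?,scc[3]=?,scc[4]=?,scc[5]=?)
step 2: low=(low[0]=0,low[1]=1,low[2]=?,low[3]=2,low[4]=?,low[5]=?); scc=(scc[0]=0,scc[1]=?,scc[2]=?,scc[3]=1,scc[4]=?,scc[5]=?)
step 3: low=(low[0]=0,low[1]=1,low[2]=?,low[3]=2,low[4]=3,low[5]=1); scc=(scc[0]=0,scc[1]=?,scc[2]=?,scc[3]=1,scc[4]=?,scc[5]=?)
step 4: low=(low[0]=0,low[1]=1,low[2]=?,low[3]=2,low[4]=1,low[5]=1); scc=(scc[0]=0,scc[1]=?,scc[2]=?,scc[3]=1,scc[4]=?,scc[5]=?)
step 5: low=(low[0]=0,low[1]=1,low[2]=?,low[3]=2,low[4]=1,low[5]=1); scc=(scc[0]=0,scc[1]=2,scc[2]=?,scc[3]=1,scc[4]=2,scc[5]=2)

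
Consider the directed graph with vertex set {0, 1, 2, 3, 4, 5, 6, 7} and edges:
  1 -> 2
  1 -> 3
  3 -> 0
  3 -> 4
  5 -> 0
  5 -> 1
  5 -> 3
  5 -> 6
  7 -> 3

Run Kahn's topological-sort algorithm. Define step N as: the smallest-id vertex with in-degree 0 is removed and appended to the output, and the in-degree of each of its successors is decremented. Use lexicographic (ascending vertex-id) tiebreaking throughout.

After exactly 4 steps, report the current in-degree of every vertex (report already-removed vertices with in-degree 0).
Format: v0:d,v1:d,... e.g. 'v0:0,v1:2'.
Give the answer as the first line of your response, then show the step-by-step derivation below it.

v0:1,v1:0,v2:0,v3:1,v4:1,v5:0,v6:0,v7:0

step 1: output 5; order=[5]; indeg=(1,0,1,2,1,0,0,0)
step 2: output 1; order=[5,1]; indeg=(1,0,0,1,1,0,0,0)
step 3: output 2; order=[5,1,2]; indeg=(1,0,0,1,1,0,0,0)
step 4: output 6; order=[5,1,2,6]; indeg=(1,0,0,1,1,0,0,0)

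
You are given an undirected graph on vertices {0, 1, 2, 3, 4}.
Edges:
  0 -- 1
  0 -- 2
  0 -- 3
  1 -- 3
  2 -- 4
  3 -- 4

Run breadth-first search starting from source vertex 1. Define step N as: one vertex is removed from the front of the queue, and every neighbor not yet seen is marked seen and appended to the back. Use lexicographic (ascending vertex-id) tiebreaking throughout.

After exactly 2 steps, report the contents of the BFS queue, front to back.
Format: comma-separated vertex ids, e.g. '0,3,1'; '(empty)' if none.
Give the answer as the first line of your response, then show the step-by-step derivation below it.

3,2

step 1: dequeue 1; queue=[0,3]; order=1
step 2: dequeue 0; queue=[3,2]; order=1,0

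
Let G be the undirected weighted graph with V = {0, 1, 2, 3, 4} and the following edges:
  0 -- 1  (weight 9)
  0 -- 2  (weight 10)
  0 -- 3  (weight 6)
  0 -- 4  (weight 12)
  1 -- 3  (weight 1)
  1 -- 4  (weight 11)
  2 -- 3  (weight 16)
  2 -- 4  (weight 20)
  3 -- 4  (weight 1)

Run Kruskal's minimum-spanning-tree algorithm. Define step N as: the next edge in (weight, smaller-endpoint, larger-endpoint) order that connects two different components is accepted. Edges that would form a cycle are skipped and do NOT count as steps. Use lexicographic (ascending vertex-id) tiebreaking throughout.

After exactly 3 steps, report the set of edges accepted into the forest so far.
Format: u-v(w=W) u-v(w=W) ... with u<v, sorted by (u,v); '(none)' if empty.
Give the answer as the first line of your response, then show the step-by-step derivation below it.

0-3(w=6) 1-3(w=1) 3-4(w=1)

step 1: add edge 1-3 (w=1); MST = {1-3(w=1)}
step 2: add edge 3-4 (w=1); MST = {1-3(w=1) 3-4(w=1)}
step 3: add edge 0-3 (w=6); MST = {0-3(w=6) 1-3(w=1) 3-4(w=1)}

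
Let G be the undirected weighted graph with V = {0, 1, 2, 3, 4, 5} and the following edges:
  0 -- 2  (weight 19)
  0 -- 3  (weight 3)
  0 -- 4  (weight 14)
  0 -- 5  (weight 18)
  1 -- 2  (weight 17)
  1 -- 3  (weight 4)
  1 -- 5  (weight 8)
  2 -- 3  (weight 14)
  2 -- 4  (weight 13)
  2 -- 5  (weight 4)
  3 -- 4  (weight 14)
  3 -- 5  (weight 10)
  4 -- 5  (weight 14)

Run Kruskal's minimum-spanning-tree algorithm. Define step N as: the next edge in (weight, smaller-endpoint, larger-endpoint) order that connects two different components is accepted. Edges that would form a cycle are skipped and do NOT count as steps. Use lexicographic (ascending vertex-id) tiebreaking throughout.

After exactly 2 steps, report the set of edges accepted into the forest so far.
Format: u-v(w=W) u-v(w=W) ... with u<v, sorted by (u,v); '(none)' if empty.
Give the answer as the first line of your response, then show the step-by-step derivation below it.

0-3(w=3) 1-3(w=4)

step 1: add edge 0-3 (w=3); MST = {0-3(w=3)}
step 2: add edge 1-3 (w=4); MST = {0-3(w=3) 1-3(w=4)}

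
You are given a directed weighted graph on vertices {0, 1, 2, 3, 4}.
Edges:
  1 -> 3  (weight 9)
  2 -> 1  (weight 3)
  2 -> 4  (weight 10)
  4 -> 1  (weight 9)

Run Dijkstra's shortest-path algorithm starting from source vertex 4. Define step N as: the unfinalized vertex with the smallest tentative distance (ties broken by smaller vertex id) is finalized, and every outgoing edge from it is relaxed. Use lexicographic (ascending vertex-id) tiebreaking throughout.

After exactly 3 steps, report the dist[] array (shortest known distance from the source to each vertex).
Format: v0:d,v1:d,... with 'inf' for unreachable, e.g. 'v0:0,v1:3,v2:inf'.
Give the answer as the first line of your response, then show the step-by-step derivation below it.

v0:inf,v1:9,v2:inf,v3:18,v4:0

step 1: dist = v0:inf,v1:9,v2:inf,v3:inf,v4:0
step 2: dist = v0:inf,v1:9,v2:inf,v3:18,v4:0
step 3: dist = v0:inf,v1:9,v2:inf,v3:18,v4:0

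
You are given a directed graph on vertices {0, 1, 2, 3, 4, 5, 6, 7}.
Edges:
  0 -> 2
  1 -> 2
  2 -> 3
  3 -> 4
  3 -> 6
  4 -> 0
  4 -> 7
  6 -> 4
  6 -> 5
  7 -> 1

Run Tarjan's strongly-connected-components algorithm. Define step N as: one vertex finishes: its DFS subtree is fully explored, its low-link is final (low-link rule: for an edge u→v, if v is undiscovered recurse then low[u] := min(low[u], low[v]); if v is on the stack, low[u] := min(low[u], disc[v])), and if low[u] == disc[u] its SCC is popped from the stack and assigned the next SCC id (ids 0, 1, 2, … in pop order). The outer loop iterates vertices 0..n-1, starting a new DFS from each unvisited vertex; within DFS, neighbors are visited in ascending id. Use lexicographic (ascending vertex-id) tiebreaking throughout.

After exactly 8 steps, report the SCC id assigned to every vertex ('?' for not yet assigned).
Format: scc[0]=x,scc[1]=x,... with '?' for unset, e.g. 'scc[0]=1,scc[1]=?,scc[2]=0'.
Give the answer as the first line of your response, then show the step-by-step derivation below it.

scc[0]=1,scc[1]=1,scc[2]=1,scc[3]=1,scc[4]=1,scc[5]=0,scc[6]=1,scc[7]=1

step 1: low=(low[0]=0,low[1]=1,low[2]=1,low[3]=2,low[4]=0,low[5]=?,low[6]=?,low[7]=4); scc=(scc[0]=?,scc[1]=?,scc[2]=?,scc[3]=?,scc[4]=?,scc[5]=?,scc[6]=?,scc[7]=?)
step 2: low=(low[0]=0,low[1]=1,low[2]=1,low[3]=2,low[4]=0,low[5]=?,low[6]=?,low[7]=1); scc=(scc[0]=?,scc[1]=?,scc[2]=?,scc[3]=?,scc[4]=?,scc[5]=?,scc[6]=?,scc[7]=?)
step 3: low=(low[0]=0,low[1]=1,low[2]=1,low[3]=2,low[4]=0,low[5]=?,low[6]=?,low[7]=1); scc=(scc[0]=?,scc[1]=?,scc[2]=?,scc[3]=?,scc[4]=?,scc[5]=?,scc[6]=?,scc[7]=?)
step 4: low=(low[0]=0,low[1]=1,low[2]=1,low[3]=0,low[4]=0,low[5]=7,low[6]=3,low[7]=1); scc=(scc[0]=?,scc[1]=?,scc[2]=?,scc[3]=?,scc[4]=?,scc[5]=0,scc[6]=?,scc[7]=?)
step 5: low=(low[0]=0,low[1]=1,low[2]=1,low[3]=0,low[4]=0,low[5]=7,low[6]=3,low[7]=1); scc=(scc[0]=?,scc[1]=?,scc[2]=?,scc[3]=?,scc[4]=?,scc[5]=0,scc[6]=?,scc[7]=?)
step 6: low=(low[0]=0,low[1]=1,low[2]=1,low[3]=0,low[4]=0,low[5]=7,low[6]=3,low[7]=1); scc=(scc[0]=?,scc[1]=?,scc[2]=?,scc[3]=?,scc[4]=?,scc[5]=0,scc[6]=?,scc[7]=?)
step 7: low=(low[0]=0,low[1]=1,low[2]=0,low[3]=0,low[4]=0,low[5]=7,low[6]=3,low[7]=1); scc=(scc[0]=?,scc[1]=?,scc[2]=?,scc[3]=?,scc[4]=?,scc[5]=0,scc[6]=?,scc[7]=?)
step 8: low=(low[0]=0,low[1]=1,low[2]=0,low[3]=0,low[4]=0,low[5]=7,low[6]=3,low[7]=1); scc=(scc[0]=1,scc[1]=1,scc[2]=1,scc[3]=1,scc[4]=1,scc[5]=0,scc[6]=1,scc[7]=1)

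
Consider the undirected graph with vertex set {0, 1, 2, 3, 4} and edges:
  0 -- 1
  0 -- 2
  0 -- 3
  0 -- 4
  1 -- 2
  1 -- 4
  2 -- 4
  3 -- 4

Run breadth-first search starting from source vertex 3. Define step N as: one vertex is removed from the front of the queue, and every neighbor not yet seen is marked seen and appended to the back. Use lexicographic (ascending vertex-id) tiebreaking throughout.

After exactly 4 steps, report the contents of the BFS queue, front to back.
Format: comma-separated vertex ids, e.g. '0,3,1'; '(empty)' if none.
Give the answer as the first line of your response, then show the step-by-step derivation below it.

2

step 1: dequeue 3; queue=[0,4]; order=3
step 2: dequeue 0; queue=[4,1,2]; order=3,0
step 3: dequeue 4; queue=[1,2]; order=3,0,4
step 4: dequeue 1; queue=[2]; order=3,0,4,1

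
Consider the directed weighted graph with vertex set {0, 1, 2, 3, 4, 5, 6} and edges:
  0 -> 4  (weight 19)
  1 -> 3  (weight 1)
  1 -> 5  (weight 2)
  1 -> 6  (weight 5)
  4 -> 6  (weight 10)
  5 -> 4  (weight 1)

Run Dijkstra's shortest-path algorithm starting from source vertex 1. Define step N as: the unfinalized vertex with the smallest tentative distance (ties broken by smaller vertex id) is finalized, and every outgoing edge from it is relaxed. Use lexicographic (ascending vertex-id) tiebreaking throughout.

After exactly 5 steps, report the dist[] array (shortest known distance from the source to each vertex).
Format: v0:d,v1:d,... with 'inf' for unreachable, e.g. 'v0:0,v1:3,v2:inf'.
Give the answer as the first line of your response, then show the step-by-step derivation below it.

v0:inf,v1:0,v2:inf,v3:1,v4:3,v5:2,v6:5

step 1: dist = v0:inf,v1:0,v2:inf,v3:1,v4:inf,v5:2,v6:5
step 2: dist = v0:inf,v1:0,v2:inf,v3:1,v4:inf,v5:2,v6:5
step 3: dist = v0:inf,v1:0,v2:inf,v3:1,v4:3,v5:2,v6:5
step 4: dist = v0:inf,v1:0,v2:inf,v3:1,v4:3,v5:2,v6:5
step 5: dist = v0:inf,v1:0,v2:inf,v3:1,v4:3,v5:2,v6:5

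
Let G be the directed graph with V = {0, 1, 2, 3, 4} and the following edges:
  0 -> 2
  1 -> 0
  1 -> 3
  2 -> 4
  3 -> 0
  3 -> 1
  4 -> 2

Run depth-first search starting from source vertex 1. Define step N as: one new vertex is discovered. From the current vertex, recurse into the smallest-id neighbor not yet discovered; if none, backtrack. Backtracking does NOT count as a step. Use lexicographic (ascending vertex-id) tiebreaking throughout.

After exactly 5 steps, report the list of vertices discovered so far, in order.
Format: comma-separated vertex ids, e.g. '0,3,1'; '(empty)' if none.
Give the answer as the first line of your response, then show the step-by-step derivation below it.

1,0,2,4,3

step 1: discover 1; path=1; order=1
step 2: discover 0; path=1>0; order=1,0
step 3: discover 2; path=1>0>2; order=1,0,2
step 4: discover 4; path=1>0>2>4; order=1,0,2,4
step 5: discover 3; path=1>3; order=1,0,2,4,3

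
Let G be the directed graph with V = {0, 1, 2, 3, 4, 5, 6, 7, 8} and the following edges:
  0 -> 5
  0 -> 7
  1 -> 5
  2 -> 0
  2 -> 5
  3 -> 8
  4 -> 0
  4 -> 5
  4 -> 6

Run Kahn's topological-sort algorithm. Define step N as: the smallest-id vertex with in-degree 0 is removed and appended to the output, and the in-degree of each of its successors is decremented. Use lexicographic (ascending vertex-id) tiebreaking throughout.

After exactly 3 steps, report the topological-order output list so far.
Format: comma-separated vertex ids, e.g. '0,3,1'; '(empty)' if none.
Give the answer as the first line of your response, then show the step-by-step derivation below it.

1,2,3

step 1: output 1; order=[1]; indeg=(2,0,0,0,0,3,1,1,1)
step 2: output 2; order=[1,2]; indeg=(1,0,0,0,0,2,1,1,1)
step 3: output 3; order=[1,2,3]; indeg=(1,0,0,0,0,2,1,1,0)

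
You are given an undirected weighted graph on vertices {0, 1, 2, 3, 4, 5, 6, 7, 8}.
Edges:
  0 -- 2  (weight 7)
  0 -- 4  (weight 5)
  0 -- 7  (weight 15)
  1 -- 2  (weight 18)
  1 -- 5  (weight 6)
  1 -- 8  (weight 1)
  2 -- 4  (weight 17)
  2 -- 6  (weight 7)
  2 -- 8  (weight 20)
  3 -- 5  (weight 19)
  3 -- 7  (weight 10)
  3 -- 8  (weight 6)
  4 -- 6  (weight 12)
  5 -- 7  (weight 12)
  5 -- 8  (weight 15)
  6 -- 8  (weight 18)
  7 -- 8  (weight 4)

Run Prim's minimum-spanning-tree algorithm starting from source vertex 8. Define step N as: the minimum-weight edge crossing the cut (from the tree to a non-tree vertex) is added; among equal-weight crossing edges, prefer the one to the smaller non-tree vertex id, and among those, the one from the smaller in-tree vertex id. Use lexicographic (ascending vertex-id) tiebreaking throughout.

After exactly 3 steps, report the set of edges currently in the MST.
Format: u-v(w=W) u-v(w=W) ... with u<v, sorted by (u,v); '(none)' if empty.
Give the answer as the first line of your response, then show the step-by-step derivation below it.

1-8(w=1) 3-8(w=6) 7-8(w=4)

step 1: add edge 1-8 (w=1); MST = {1-8(w=1)}
step 2: add edge 7-8 (w=4); MST = {1-8(w=1) 7-8(w=4)}
step 3: add edge 3-8 (w=6); MST = {1-8(w=1) 3-8(w=6) 7-8(w=4)}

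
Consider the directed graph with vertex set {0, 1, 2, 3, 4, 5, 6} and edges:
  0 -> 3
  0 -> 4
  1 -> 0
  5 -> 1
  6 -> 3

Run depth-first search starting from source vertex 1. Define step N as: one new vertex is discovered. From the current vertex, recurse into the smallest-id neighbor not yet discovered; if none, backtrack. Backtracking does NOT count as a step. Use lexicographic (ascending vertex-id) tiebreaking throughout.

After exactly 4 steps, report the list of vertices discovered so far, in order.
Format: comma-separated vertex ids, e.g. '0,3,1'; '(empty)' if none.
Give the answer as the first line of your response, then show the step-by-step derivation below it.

1,0,3,4

step 1: discover 1; path=1; order=1
step 2: discover 0; path=1>0; order=1,0
step 3: discover 3; path=1>0>3; order=1,0,3
step 4: discover 4; path=1>0>4; order=1,0,3,4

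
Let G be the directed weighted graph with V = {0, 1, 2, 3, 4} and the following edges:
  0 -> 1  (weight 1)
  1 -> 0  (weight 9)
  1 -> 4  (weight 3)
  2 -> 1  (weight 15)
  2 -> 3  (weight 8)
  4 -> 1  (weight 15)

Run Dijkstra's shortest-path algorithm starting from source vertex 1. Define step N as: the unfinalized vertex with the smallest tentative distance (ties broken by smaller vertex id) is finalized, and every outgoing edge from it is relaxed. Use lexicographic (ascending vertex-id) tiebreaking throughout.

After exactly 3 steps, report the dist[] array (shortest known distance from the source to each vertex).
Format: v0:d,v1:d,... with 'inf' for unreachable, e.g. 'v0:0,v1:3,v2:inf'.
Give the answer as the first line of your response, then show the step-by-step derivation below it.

v0:9,v1:0,v2:inf,v3:inf,v4:3

step 1: dist = v0:9,v1:0,v2:inf,v3:inf,v4:3
step 2: dist = v0:9,v1:0,v2:inf,v3:inf,v4:3
step 3: dist = v0:9,v1:0,v2:inf,v3:inf,v4:3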